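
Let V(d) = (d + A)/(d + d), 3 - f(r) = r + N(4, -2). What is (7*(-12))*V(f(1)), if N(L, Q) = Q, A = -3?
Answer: -21/2 ≈ -10.500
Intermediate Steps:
f(r) = 5 - r (f(r) = 3 - (r - 2) = 3 - (-2 + r) = 3 + (2 - r) = 5 - r)
V(d) = (-3 + d)/(2*d) (V(d) = (d - 3)/(d + d) = (-3 + d)/((2*d)) = (-3 + d)*(1/(2*d)) = (-3 + d)/(2*d))
(7*(-12))*V(f(1)) = (7*(-12))*((-3 + (5 - 1*1))/(2*(5 - 1*1))) = -42*(-3 + (5 - 1))/(5 - 1) = -42*(-3 + 4)/4 = -42/4 = -84*⅛ = -21/2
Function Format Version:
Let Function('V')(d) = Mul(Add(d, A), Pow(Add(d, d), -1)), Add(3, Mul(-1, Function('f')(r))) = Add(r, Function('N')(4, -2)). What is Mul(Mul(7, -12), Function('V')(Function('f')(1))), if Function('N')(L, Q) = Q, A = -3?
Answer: Rational(-21, 2) ≈ -10.500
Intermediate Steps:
Function('f')(r) = Add(5, Mul(-1, r)) (Function('f')(r) = Add(3, Mul(-1, Add(r, -2))) = Add(3, Mul(-1, Add(-2, r))) = Add(3, Add(2, Mul(-1, r))) = Add(5, Mul(-1, r)))
Function('V')(d) = Mul(Rational(1, 2), Pow(d, -1), Add(-3, d)) (Function('V')(d) = Mul(Add(d, -3), Pow(Add(d, d), -1)) = Mul(Add(-3, d), Pow(Mul(2, d), -1)) = Mul(Add(-3, d), Mul(Rational(1, 2), Pow(d, -1))) = Mul(Rational(1, 2), Pow(d, -1), Add(-3, d)))
Mul(Mul(7, -12), Function('V')(Function('f')(1))) = Mul(Mul(7, -12), Mul(Rational(1, 2), Pow(Add(5, Mul(-1, 1)), -1), Add(-3, Add(5, Mul(-1, 1))))) = Mul(-84, Mul(Rational(1, 2), Pow(Add(5, -1), -1), Add(-3, Add(5, -1)))) = Mul(-84, Mul(Rational(1, 2), Pow(4, -1), Add(-3, 4))) = Mul(-84, Mul(Rational(1, 2), Rational(1, 4), 1)) = Mul(-84, Rational(1, 8)) = Rational(-21, 2)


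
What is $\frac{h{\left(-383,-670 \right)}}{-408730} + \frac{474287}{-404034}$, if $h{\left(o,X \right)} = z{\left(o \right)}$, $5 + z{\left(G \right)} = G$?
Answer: $- \frac{96849280159}{82570408410} \approx -1.1729$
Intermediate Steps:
$z{\left(G \right)} = -5 + G$
$h{\left(o,X \right)} = -5 + o$
$\frac{h{\left(-383,-670 \right)}}{-408730} + \frac{474287}{-404034} = \frac{-5 - 383}{-408730} + \frac{474287}{-404034} = \left(-388\right) \left(- \frac{1}{408730}\right) + 474287 \left(- \frac{1}{404034}\right) = \frac{194}{204365} - \frac{474287}{404034} = - \frac{96849280159}{82570408410}$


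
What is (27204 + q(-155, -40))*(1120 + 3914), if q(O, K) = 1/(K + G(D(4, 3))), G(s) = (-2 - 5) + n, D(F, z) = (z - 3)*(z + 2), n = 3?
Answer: 3012786075/22 ≈ 1.3694e+8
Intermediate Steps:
D(F, z) = (-3 + z)*(2 + z)
G(s) = -4 (G(s) = (-2 - 5) + 3 = -7 + 3 = -4)
q(O, K) = 1/(-4 + K) (q(O, K) = 1/(K - 4) = 1/(-4 + K))
(27204 + q(-155, -40))*(1120 + 3914) = (27204 + 1/(-4 - 40))*(1120 + 3914) = (27204 + 1/(-44))*5034 = (27204 - 1/44)*5034 = (1196975/44)*5034 = 3012786075/22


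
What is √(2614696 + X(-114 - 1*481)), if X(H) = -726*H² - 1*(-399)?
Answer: I*√254407055 ≈ 15950.0*I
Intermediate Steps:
X(H) = 399 - 726*H² (X(H) = -726*H² + 399 = 399 - 726*H²)
√(2614696 + X(-114 - 1*481)) = √(2614696 + (399 - 726*(-114 - 1*481)²)) = √(2614696 + (399 - 726*(-114 - 481)²)) = √(2614696 + (399 - 726*(-595)²)) = √(2614696 + (399 - 726*354025)) = √(2614696 + (399 - 257022150)) = √(2614696 - 257021751) = √(-254407055) = I*√254407055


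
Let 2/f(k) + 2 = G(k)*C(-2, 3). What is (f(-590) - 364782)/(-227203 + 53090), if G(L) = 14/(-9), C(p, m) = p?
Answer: 1823901/870565 ≈ 2.0951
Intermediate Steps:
G(L) = -14/9 (G(L) = 14*(-⅑) = -14/9)
f(k) = 9/5 (f(k) = 2/(-2 - 14/9*(-2)) = 2/(-2 + 28/9) = 2/(10/9) = 2*(9/10) = 9/5)
(f(-590) - 364782)/(-227203 + 53090) = (9/5 - 364782)/(-227203 + 53090) = -1823901/5/(-174113) = -1823901/5*(-1/174113) = 1823901/870565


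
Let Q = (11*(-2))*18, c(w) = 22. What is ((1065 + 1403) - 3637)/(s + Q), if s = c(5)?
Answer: 1169/374 ≈ 3.1257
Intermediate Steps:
Q = -396 (Q = -22*18 = -396)
s = 22
((1065 + 1403) - 3637)/(s + Q) = ((1065 + 1403) - 3637)/(22 - 396) = (2468 - 3637)/(-374) = -1169*(-1/374) = 1169/374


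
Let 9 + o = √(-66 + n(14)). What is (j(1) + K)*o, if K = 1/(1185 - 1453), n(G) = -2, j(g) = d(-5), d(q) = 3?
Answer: -7227/268 + 803*I*√17/134 ≈ -26.966 + 24.708*I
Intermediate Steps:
j(g) = 3
K = -1/268 (K = 1/(-268) = -1/268 ≈ -0.0037313)
o = -9 + 2*I*√17 (o = -9 + √(-66 - 2) = -9 + √(-68) = -9 + 2*I*√17 ≈ -9.0 + 8.2462*I)
(j(1) + K)*o = (3 - 1/268)*(-9 + 2*I*√17) = 803*(-9 + 2*I*√17)/268 = -7227/268 + 803*I*√17/134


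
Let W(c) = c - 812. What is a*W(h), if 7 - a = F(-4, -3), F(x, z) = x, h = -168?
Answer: -10780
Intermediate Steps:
W(c) = -812 + c
a = 11 (a = 7 - 1*(-4) = 7 + 4 = 11)
a*W(h) = 11*(-812 - 168) = 11*(-980) = -10780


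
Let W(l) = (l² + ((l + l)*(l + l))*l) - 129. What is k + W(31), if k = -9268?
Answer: 110728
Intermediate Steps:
W(l) = -129 + l² + 4*l³ (W(l) = (l² + ((2*l)*(2*l))*l) - 129 = (l² + (4*l²)*l) - 129 = (l² + 4*l³) - 129 = -129 + l² + 4*l³)
k + W(31) = -9268 + (-129 + 31² + 4*31³) = -9268 + (-129 + 961 + 4*29791) = -9268 + (-129 + 961 + 119164) = -9268 + 119996 = 110728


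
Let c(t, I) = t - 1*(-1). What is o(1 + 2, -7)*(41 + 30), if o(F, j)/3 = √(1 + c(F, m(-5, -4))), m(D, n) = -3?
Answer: 213*√5 ≈ 476.28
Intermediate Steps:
c(t, I) = 1 + t (c(t, I) = t + 1 = 1 + t)
o(F, j) = 3*√(2 + F) (o(F, j) = 3*√(1 + (1 + F)) = 3*√(2 + F))
o(1 + 2, -7)*(41 + 30) = (3*√(2 + (1 + 2)))*(41 + 30) = (3*√(2 + 3))*71 = (3*√5)*71 = 213*√5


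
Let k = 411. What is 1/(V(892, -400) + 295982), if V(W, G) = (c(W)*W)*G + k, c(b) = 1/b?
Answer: 1/295993 ≈ 3.3785e-6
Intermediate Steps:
V(W, G) = 411 + G (V(W, G) = (W/W)*G + 411 = 1*G + 411 = G + 411 = 411 + G)
1/(V(892, -400) + 295982) = 1/((411 - 400) + 295982) = 1/(11 + 295982) = 1/295993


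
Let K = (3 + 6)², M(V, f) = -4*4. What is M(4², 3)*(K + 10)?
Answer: -1456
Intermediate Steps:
M(V, f) = -16
K = 81 (K = 9² = 81)
M(4², 3)*(K + 10) = -16*(81 + 10) = -16*91 = -1456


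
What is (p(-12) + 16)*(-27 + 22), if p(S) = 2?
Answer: -90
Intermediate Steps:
(p(-12) + 16)*(-27 + 22) = (2 + 16)*(-27 + 22) = 18*(-5) = -90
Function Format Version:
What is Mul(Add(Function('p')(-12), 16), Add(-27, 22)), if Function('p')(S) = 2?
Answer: -90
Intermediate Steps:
Mul(Add(Function('p')(-12), 16), Add(-27, 22)) = Mul(Add(2, 16), Add(-27, 22)) = Mul(18, -5) = -90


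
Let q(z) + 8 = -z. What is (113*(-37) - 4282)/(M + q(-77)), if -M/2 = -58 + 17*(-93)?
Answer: -8463/3347 ≈ -2.5285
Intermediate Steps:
M = 3278 (M = -2*(-58 + 17*(-93)) = -2*(-58 - 1581) = -2*(-1639) = 3278)
q(z) = -8 - z
(113*(-37) - 4282)/(M + q(-77)) = (113*(-37) - 4282)/(3278 + (-8 - 1*(-77))) = (-4181 - 4282)/(3278 + (-8 + 77)) = -8463/(3278 + 69) = -8463/3347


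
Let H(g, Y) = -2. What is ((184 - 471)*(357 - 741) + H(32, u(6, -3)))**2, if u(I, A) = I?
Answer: 12145362436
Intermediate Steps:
((184 - 471)*(357 - 741) + H(32, u(6, -3)))**2 = ((184 - 471)*(357 - 741) - 2)**2 = (-287*(-384) - 2)**2 = (110208 - 2)**2 = 110206**2 = 12145362436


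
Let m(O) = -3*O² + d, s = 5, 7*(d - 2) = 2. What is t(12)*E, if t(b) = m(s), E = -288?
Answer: 146592/7 ≈ 20942.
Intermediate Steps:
d = 16/7 (d = 2 + (⅐)*2 = 2 + 2/7 = 16/7 ≈ 2.2857)
m(O) = 16/7 - 3*O² (m(O) = -3*O² + 16/7 = 16/7 - 3*O²)
t(b) = -509/7 (t(b) = 16/7 - 3*5² = 16/7 - 3*25 = 16/7 - 75 = -509/7)
t(12)*E = -509/7*(-288) = 146592/7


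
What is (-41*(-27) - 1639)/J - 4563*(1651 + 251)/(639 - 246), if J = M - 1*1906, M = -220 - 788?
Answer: -4214981648/190867 ≈ -22083.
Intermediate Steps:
M = -1008
J = -2914 (J = -1008 - 1*1906 = -1008 - 1906 = -2914)
(-41*(-27) - 1639)/J - 4563*(1651 + 251)/(639 - 246) = (-41*(-27) - 1639)/(-2914) - 4563*(1651 + 251)/(639 - 246) = (1107 - 1639)*(-1/2914) - 4563/(393/1902) = -532*(-1/2914) - 4563/(393*(1/1902)) = 266/1457 - 4563/131/634 = 266/1457 - 4563*634/131 = 266/1457 - 2892942/131 = -4214981648/190867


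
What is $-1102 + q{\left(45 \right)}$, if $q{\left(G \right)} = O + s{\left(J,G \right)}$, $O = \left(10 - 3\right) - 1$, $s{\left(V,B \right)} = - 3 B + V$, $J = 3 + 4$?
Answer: $-1224$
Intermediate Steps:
$J = 7$
$s{\left(V,B \right)} = V - 3 B$
$O = 6$ ($O = 7 - 1 = 6$)
$q{\left(G \right)} = 13 - 3 G$ ($q{\left(G \right)} = 6 - \left(-7 + 3 G\right) = 13 - 3 G$)
$-1102 + q{\left(45 \right)} = -1102 + \left(13 - 135\right) = -1102 - 122 = -1224$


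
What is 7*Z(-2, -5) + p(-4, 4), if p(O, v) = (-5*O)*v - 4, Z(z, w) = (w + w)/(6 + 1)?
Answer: 66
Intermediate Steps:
Z(z, w) = 2*w/7 (Z(z, w) = (2*w)/7 = (2*w)*(⅐) = 2*w/7)
p(O, v) = -4 - 5*O*v (p(O, v) = -5*O*v - 4 = -4 - 5*O*v)
7*Z(-2, -5) + p(-4, 4) = 7*((2/7)*(-5)) + (-4 - 5*(-4)*4) = 7*(-10/7) + (-4 + 80) = -10 + 76 = 66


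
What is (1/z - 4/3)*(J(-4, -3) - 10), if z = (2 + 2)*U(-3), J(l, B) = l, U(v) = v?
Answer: 119/6 ≈ 19.833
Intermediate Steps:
z = -12 (z = (2 + 2)*(-3) = 4*(-3) = -12)
(1/z - 4/3)*(J(-4, -3) - 10) = (1/(-12) - 4/3)*(-4 - 10) = (1*(-1/12) - 4*1/3)*(-14) = (-1/12 - 4/3)*(-14) = -17/12*(-14) = 119/6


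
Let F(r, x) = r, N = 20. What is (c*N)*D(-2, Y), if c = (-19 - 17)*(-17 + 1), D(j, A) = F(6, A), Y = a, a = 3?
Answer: 69120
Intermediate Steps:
Y = 3
D(j, A) = 6
c = 576 (c = -36*(-16) = 576)
(c*N)*D(-2, Y) = (576*20)*6 = 11520*6 = 69120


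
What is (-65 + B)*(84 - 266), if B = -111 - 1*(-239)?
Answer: -11466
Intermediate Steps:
B = 128 (B = -111 + 239 = 128)
(-65 + B)*(84 - 266) = (-65 + 128)*(84 - 266) = 63*(-182) = -11466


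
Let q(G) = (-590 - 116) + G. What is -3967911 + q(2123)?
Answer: -3966494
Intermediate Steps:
q(G) = -706 + G
-3967911 + q(2123) = -3967911 + (-706 + 2123) = -3967911 + 1417 = -3966494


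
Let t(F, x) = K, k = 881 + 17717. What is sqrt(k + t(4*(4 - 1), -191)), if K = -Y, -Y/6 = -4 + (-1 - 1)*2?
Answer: 5*sqrt(742) ≈ 136.20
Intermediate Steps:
Y = 48 (Y = -6*(-4 + (-1 - 1)*2) = -6*(-4 - 2*2) = -6*(-4 - 4) = -6*(-8) = 48)
k = 18598
K = -48 (K = -1*48 = -48)
t(F, x) = -48
sqrt(k + t(4*(4 - 1), -191)) = sqrt(18598 - 48) = sqrt(18550) = 5*sqrt(742)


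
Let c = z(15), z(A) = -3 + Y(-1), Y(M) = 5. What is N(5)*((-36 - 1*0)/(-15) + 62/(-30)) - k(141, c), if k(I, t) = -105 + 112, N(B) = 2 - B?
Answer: -8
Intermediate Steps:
z(A) = 2 (z(A) = -3 + 5 = 2)
c = 2
k(I, t) = 7
N(5)*((-36 - 1*0)/(-15) + 62/(-30)) - k(141, c) = (2 - 1*5)*((-36 - 1*0)/(-15) + 62/(-30)) - 1*7 = (2 - 5)*((-36 + 0)*(-1/15) + 62*(-1/30)) - 7 = -3*(-36*(-1/15) - 31/15) - 7 = -3*(12/5 - 31/15) - 7 = -3*⅓ - 7 = -1 - 7 = -8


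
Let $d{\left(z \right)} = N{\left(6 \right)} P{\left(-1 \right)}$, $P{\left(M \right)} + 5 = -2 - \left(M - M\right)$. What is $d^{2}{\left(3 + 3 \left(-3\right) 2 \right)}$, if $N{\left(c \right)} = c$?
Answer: $1764$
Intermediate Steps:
$P{\left(M \right)} = -7$ ($P{\left(M \right)} = -5 - 2 = -7$)
$d{\left(z \right)} = -42$ ($d{\left(z \right)} = 6 \left(-7\right) = -42$)
$d^{2}{\left(3 + 3 \left(-3\right) 2 \right)} = \left(-42\right)^{2} = 1764$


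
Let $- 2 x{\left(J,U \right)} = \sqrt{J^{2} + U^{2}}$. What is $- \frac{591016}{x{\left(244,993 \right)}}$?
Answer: $\frac{1182032 \sqrt{1045585}}{1045585} \approx 1156.0$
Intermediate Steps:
$x{\left(J,U \right)} = - \frac{\sqrt{J^{2} + U^{2}}}{2}$
$- \frac{591016}{x{\left(244,993 \right)}} = - \frac{591016}{\left(- \frac{1}{2}\right) \sqrt{244^{2} + 993^{2}}} = - \frac{591016}{\left(- \frac{1}{2}\right) \sqrt{59536 + 986049}} = - \frac{591016}{\left(- \frac{1}{2}\right) \sqrt{1045585}} = - 591016 \left(- \frac{2 \sqrt{1045585}}{1045585}\right) = \frac{1182032 \sqrt{1045585}}{1045585}$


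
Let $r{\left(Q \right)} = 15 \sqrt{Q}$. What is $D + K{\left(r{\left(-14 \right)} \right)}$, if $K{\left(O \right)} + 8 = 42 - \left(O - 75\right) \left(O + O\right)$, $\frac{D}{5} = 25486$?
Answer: $133764 + 2250 i \sqrt{14} \approx 1.3376 \cdot 10^{5} + 8418.7 i$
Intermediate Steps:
$D = 127430$ ($D = 5 \cdot 25486 = 127430$)
$K{\left(O \right)} = 34 - 2 O \left(-75 + O\right)$ ($K{\left(O \right)} = -8 - \left(-42 + \left(O - 75\right) \left(O + O\right)\right) = -8 - \left(-42 + \left(-75 + O\right) 2 O\right) = -8 - \left(-42 + 2 O \left(-75 + O\right)\right) = 34 - 2 O \left(-75 + O\right)$)
$D + K{\left(r{\left(-14 \right)} \right)} = 127430 + \left(34 - 2 \left(15 \sqrt{-14}\right)^{2} + 150 \cdot 15 \sqrt{-14}\right) = 127430 + \left(34 - 2 \left(15 i \sqrt{14}\right)^{2} + 150 \cdot 15 i \sqrt{14}\right) = 127430 + \left(34 - -6300 + 2250 i \sqrt{14}\right) = 127430 + \left(34 + 6300 + 2250 i \sqrt{14}\right) = 127430 + \left(6334 + 2250 i \sqrt{14}\right) = 133764 + 2250 i \sqrt{14}$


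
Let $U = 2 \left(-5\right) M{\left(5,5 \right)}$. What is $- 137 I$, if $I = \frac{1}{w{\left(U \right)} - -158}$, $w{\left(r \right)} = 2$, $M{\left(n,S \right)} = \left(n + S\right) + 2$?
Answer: $- \frac{137}{160} \approx -0.85625$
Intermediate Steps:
$M{\left(n,S \right)} = 2 + S + n$ ($M{\left(n,S \right)} = \left(S + n\right) + 2 = 2 + S + n$)
$U = -120$ ($U = 2 \left(-5\right) \left(2 + 5 + 5\right) = \left(-10\right) 12 = -120$)
$I = \frac{1}{160}$ ($I = \frac{1}{2 - -158} = \frac{1}{2 + 158} = \frac{1}{160} \approx 0.00625$)
$- 137 I = \left(-137\right) \frac{1}{160} = - \frac{137}{160}$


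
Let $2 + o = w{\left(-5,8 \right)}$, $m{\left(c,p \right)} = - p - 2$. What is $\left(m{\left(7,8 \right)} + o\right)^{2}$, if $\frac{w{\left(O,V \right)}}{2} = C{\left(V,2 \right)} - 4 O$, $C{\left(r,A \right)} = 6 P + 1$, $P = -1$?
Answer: $324$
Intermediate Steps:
$m{\left(c,p \right)} = -2 - p$
$C{\left(r,A \right)} = -5$ ($C{\left(r,A \right)} = 6 \left(-1\right) + 1 = -6 + 1 = -5$)
$w{\left(O,V \right)} = -10 - 8 O$ ($w{\left(O,V \right)} = 2 \left(-5 - 4 O\right) = -10 - 8 O$)
$o = 28$ ($o = -2 - -30 = -2 + \left(-10 + 40\right) = -2 + 30 = 28$)
$\left(m{\left(7,8 \right)} + o\right)^{2} = \left(\left(-2 - 8\right) + 28\right)^{2} = \left(-10 + 28\right)^{2} = 18^{2} = 324$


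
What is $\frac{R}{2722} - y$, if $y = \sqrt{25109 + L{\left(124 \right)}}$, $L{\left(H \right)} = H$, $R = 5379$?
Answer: $\frac{5379}{2722} - \sqrt{25233} \approx -156.87$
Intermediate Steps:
$y = \sqrt{25233}$ ($y = \sqrt{25109 + 124} = \sqrt{25233} \approx 158.85$)
$\frac{R}{2722} - y = \frac{5379}{2722} - \sqrt{25233}$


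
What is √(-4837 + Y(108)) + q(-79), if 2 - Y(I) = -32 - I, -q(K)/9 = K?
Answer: 711 + I*√4695 ≈ 711.0 + 68.52*I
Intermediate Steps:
q(K) = -9*K
Y(I) = 34 + I (Y(I) = 2 - (-32 - I) = 2 + (32 + I) = 34 + I)
√(-4837 + Y(108)) + q(-79) = √(-4837 + (34 + 108)) - 9*(-79) = √(-4837 + 142) + 711 = √(-4695) + 711 = I*√4695 + 711 = 711 + I*√4695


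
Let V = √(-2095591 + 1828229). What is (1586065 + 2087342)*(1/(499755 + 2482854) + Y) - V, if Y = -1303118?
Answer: -4759133223531573809/994203 - I*√267362 ≈ -4.7869e+12 - 517.07*I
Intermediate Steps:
V = I*√267362 (V = √(-267362) = I*√267362 ≈ 517.07*I)
(1586065 + 2087342)*(1/(499755 + 2482854) + Y) - V = (1586065 + 2087342)*(1/(499755 + 2482854) - 1303118) - I*√267362 = 3673407*(1/2982609 - 1303118) - I*√267362 = 3673407*(-3886691474861/2982609) - I*√267362 = -4759133223531573809/994203 - I*√267362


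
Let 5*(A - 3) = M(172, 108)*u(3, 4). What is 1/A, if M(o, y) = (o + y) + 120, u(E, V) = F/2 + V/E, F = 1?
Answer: 3/449 ≈ 0.0066815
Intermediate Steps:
u(E, V) = ½ + V/E (u(E, V) = 1/2 + V/E = 1*(½) + V/E = ½ + V/E)
M(o, y) = 120 + o + y
A = 449/3 (A = 3 + ((120 + 172 + 108)*((4 + (½)*3)/3))/5 = 3 + (400*((4 + 3/2)/3))/5 = 3 + (400*((⅓)*(11/2)))/5 = 3 + (400*(11/6))/5 = 3 + (⅕)*(2200/3) = 3 + 440/3 = 449/3 ≈ 149.67)
1/A = 1/(449/3) = 3/449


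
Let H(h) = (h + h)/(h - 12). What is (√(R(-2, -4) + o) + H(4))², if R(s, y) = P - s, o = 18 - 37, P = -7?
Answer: (-1 + 2*I*√6)² ≈ -23.0 - 9.798*I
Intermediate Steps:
o = -19
R(s, y) = -7 - s
H(h) = 2*h/(-12 + h) (H(h) = (2*h)/(-12 + h) = 2*h/(-12 + h))
(√(R(-2, -4) + o) + H(4))² = (√((-7 - 1*(-2)) - 19) + 2*4/(-12 + 4))² = (√((-7 + 2) - 19) + 2*4/(-8))² = (√(-5 - 19) + 2*4*(-⅛))² = (√(-24) - 1)² = (2*I*√6 - 1)² = (-1 + 2*I*√6)²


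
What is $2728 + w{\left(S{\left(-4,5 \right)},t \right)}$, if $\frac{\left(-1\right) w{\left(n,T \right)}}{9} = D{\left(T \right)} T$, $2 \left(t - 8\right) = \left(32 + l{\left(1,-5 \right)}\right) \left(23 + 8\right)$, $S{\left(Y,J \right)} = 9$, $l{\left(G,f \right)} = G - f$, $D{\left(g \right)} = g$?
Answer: $-3204953$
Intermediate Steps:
$t = 597$ ($t = 8 + \frac{\left(32 + \left(1 - -5\right)\right) \left(23 + 8\right)}{2} = 8 + \frac{\left(32 + \left(1 + 5\right)\right) 31}{2} = 8 + \frac{\left(32 + 6\right) 31}{2} = 8 + \frac{38 \cdot 31}{2} = 8 + \frac{1}{2} \cdot 1178 = 8 + 589 = 597$)
$w{\left(n,T \right)} = - 9 T^{2}$ ($w{\left(n,T \right)} = - 9 T T = - 9 T^{2}$)
$2728 + w{\left(S{\left(-4,5 \right)},t \right)} = 2728 - 9 \cdot 597^{2} = 2728 - 3207681 = -3204953$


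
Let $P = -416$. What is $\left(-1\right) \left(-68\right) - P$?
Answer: $484$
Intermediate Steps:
$\left(-1\right) \left(-68\right) - P = \left(-1\right) \left(-68\right) - -416 = 68 + 416 = 484$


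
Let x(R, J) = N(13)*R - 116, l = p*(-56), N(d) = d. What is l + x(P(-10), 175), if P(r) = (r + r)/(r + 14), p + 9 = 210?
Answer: -11437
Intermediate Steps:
p = 201 (p = -9 + 210 = 201)
l = -11256 (l = 201*(-56) = -11256)
P(r) = 2*r/(14 + r) (P(r) = (2*r)/(14 + r) = 2*r/(14 + r))
x(R, J) = -116 + 13*R (x(R, J) = 13*R - 116 = -116 + 13*R)
l + x(P(-10), 175) = -11256 + (-116 + 13*(2*(-10)/(14 - 10))) = -11256 + (-116 + 13*(2*(-10)/4)) = -11256 + (-116 + 13*(2*(-10)*(¼))) = -11256 + (-116 + 13*(-5)) = -11256 + (-116 - 65) = -11256 - 181 = -11437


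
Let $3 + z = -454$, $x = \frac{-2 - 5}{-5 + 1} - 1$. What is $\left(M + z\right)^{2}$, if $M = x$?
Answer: $\frac{3330625}{16} \approx 2.0816 \cdot 10^{5}$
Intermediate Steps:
$x = \frac{3}{4}$ ($x = \frac{-2 - 5}{-4} - 1 = \left(-7\right) \left(- \frac{1}{4}\right) - 1 = \frac{7}{4} - 1 = \frac{3}{4} \approx 0.75$)
$M = \frac{3}{4} \approx 0.75$
$z = -457$ ($z = -3 - 454 = -457$)
$\left(M + z\right)^{2} = \left(\frac{3}{4} - 457\right)^{2} = \left(- \frac{1825}{4}\right)^{2} = \frac{3330625}{16}$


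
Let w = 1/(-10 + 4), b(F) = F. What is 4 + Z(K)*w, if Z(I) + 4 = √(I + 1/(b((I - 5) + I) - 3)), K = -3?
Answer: 14/3 - I*√602/84 ≈ 4.6667 - 0.29209*I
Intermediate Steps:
Z(I) = -4 + √(I + 1/(-8 + 2*I)) (Z(I) = -4 + √(I + 1/(((I - 5) + I) - 3)) = -4 + √(I + 1/(((-5 + I) + I) - 3)) = -4 + √(I + 1/((-5 + 2*I) - 3)) = -4 + √(I + 1/(-8 + 2*I)))
w = -⅙ (w = 1/(-6) = -⅙ ≈ -0.16667)
4 + Z(K)*w = 4 + (-4 + √(2/(-4 - 3) + 4*(-3))/2)*(-⅙) = 4 + (-4 + √(2/(-7) - 12)/2)*(-⅙) = 4 + (-4 + √(2*(-⅐) - 12)/2)*(-⅙) = 4 + (-4 + √(-2/7 - 12)/2)*(-⅙) = 4 + (-4 + √(-86/7)/2)*(-⅙) = 4 + (-4 + (I*√602/7)/2)*(-⅙) = 4 + (-4 + I*√602/14)*(-⅙) = 4 + (⅔ - I*√602/84) = 14/3 - I*√602/84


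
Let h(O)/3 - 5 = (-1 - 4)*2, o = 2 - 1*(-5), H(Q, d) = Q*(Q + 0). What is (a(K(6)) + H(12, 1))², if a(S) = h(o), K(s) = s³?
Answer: 16641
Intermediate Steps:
H(Q, d) = Q² (H(Q, d) = Q*Q = Q²)
o = 7 (o = 2 + 5 = 7)
h(O) = -15 (h(O) = 15 + 3*((-1 - 4)*2) = 15 + 3*(-5*2) = 15 + 3*(-10) = 15 - 30 = -15)
a(S) = -15
(a(K(6)) + H(12, 1))² = (-15 + 12²)² = (-15 + 144)² = 129² = 16641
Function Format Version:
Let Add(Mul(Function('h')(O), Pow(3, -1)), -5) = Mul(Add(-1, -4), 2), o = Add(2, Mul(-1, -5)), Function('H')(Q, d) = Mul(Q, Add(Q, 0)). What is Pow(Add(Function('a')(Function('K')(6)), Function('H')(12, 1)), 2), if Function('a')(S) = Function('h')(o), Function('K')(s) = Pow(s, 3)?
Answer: 16641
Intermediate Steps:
Function('H')(Q, d) = Pow(Q, 2) (Function('H')(Q, d) = Mul(Q, Q) = Pow(Q, 2))
o = 7 (o = Add(2, 5) = 7)
Function('h')(O) = -15 (Function('h')(O) = Add(15, Mul(3, Mul(Add(-1, -4), 2))) = Add(15, Mul(3, Mul(-5, 2))) = Add(15, Mul(3, -10)) = Add(15, -30) = -15)
Function('a')(S) = -15
Pow(Add(Function('a')(Function('K')(6)), Function('H')(12, 1)), 2) = Pow(Add(-15, Pow(12, 2)), 2) = Pow(Add(-15, 144), 2) = Pow(129, 2) = 16641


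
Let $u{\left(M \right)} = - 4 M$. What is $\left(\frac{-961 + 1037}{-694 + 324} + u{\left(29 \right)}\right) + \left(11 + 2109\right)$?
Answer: $\frac{370702}{185} \approx 2003.8$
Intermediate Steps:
$\left(\frac{-961 + 1037}{-694 + 324} + u{\left(29 \right)}\right) + \left(11 + 2109\right) = \left(\frac{-961 + 1037}{-694 + 324} - 116\right) + \left(11 + 2109\right) = \left(\frac{76}{-370} - 116\right) + 2120 = \left(76 \left(- \frac{1}{370}\right) - 116\right) + 2120 = \left(- \frac{38}{185} - 116\right) + 2120 = - \frac{21498}{185} + 2120 = \frac{370702}{185}$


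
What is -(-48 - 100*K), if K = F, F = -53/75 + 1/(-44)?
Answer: -823/33 ≈ -24.939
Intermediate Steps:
F = -2407/3300 (F = -53*1/75 + 1*(-1/44) = -53/75 - 1/44 = -2407/3300 ≈ -0.72939)
K = -2407/3300 ≈ -0.72939
-(-48 - 100*K) = -(-48 - 100*(-2407/3300)) = -(-48 + 2407/33) = -1*823/33 = -823/33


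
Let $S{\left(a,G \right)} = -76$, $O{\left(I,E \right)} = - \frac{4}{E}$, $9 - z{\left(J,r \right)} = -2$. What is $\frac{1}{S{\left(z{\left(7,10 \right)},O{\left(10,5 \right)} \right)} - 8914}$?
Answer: $- \frac{1}{8990} \approx -0.00011123$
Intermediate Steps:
$z{\left(J,r \right)} = 11$ ($z{\left(J,r \right)} = 9 - -2 = 9 + 2 = 11$)
$\frac{1}{S{\left(z{\left(7,10 \right)},O{\left(10,5 \right)} \right)} - 8914} = \frac{1}{-76 - 8914} = \frac{1}{-8990} = - \frac{1}{8990}$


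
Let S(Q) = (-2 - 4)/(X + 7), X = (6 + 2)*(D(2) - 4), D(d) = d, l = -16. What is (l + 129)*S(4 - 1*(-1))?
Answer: 226/3 ≈ 75.333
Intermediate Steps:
X = -16 (X = (6 + 2)*(2 - 4) = 8*(-2) = -16)
S(Q) = ⅔ (S(Q) = (-2 - 4)/(-16 + 7) = -6/(-9) = -6*(-⅑) = ⅔)
(l + 129)*S(4 - 1*(-1)) = (-16 + 129)*(⅔) = 113*(⅔) = 226/3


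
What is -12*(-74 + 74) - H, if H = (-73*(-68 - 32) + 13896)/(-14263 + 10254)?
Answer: 21196/4009 ≈ 5.2871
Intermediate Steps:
H = -21196/4009 (H = (-73*(-100) + 13896)/(-4009) = (7300 + 13896)*(-1/4009) = 21196*(-1/4009) = -21196/4009 ≈ -5.2871)
-12*(-74 + 74) - H = -12*(-74 + 74) - 1*(-21196/4009) = -12*0 + 21196/4009 = 0 + 21196/4009 = 21196/4009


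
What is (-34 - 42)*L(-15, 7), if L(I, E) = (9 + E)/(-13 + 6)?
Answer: 1216/7 ≈ 173.71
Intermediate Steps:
L(I, E) = -9/7 - E/7 (L(I, E) = (9 + E)/(-7) = (9 + E)*(-1/7) = -9/7 - E/7)
(-34 - 42)*L(-15, 7) = (-34 - 42)*(-9/7 - 1/7*7) = -76*(-9/7 - 1) = -76*(-16/7) = 1216/7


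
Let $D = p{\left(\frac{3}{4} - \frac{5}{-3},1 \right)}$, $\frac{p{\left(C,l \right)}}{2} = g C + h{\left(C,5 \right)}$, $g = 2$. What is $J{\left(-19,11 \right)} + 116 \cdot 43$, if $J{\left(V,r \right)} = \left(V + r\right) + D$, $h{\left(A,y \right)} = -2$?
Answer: $\frac{14957}{3} \approx 4985.7$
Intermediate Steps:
$p{\left(C,l \right)} = -4 + 4 C$ ($p{\left(C,l \right)} = 2 \left(2 C - 2\right) = 2 \left(-2 + 2 C\right) = -4 + 4 C$)
$D = \frac{17}{3}$ ($D = -4 + 4 \left(\frac{3}{4} - \frac{5}{-3}\right) = -4 + 4 \left(3 \cdot \frac{1}{4} - - \frac{5}{3}\right) = -4 + 4 \left(\frac{3}{4} + \frac{5}{3}\right) = -4 + 4 \cdot \frac{29}{12} = -4 + \frac{29}{3} = \frac{17}{3} \approx 5.6667$)
$J{\left(V,r \right)} = \frac{17}{3} + V + r$ ($J{\left(V,r \right)} = \left(V + r\right) + \frac{17}{3} = \frac{17}{3} + V + r$)
$J{\left(-19,11 \right)} + 116 \cdot 43 = \left(\frac{17}{3} - 19 + 11\right) + 116 \cdot 43 = - \frac{7}{3} + 4988 = \frac{14957}{3}$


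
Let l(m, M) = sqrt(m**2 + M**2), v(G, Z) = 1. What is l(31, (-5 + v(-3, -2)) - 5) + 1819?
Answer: 1819 + sqrt(1042) ≈ 1851.3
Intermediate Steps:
l(m, M) = sqrt(M**2 + m**2)
l(31, (-5 + v(-3, -2)) - 5) + 1819 = sqrt(((-5 + 1) - 5)**2 + 31**2) + 1819 = sqrt((-4 - 5)**2 + 961) + 1819 = sqrt((-9)**2 + 961) + 1819 = sqrt(81 + 961) + 1819 = sqrt(1042) + 1819 = 1819 + sqrt(1042)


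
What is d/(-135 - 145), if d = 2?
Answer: -1/140 ≈ -0.0071429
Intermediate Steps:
d/(-135 - 145) = 2/(-135 - 145) = 2/(-280) = 2*(-1/280) = -1/140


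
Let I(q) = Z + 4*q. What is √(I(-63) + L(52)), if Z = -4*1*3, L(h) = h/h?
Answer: I*√263 ≈ 16.217*I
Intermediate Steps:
L(h) = 1
Z = -12 (Z = -4*3 = -12)
I(q) = -12 + 4*q
√(I(-63) + L(52)) = √((-12 + 4*(-63)) + 1) = √((-12 - 252) + 1) = √(-264 + 1) = √(-263) = I*√263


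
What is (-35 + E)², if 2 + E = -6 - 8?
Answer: 2601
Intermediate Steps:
E = -16 (E = -2 + (-6 - 8) = -2 - 14 = -16)
(-35 + E)² = (-35 - 16)² = (-51)² = 2601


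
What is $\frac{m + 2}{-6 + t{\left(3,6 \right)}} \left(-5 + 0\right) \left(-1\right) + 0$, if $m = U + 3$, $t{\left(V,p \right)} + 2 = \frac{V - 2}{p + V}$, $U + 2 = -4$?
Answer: $\frac{45}{71} \approx 0.6338$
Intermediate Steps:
$U = -6$ ($U = -2 - 4 = -6$)
$t{\left(V,p \right)} = -2 + \frac{-2 + V}{V + p}$ ($t{\left(V,p \right)} = -2 + \frac{V - 2}{p + V} = -2 + \frac{-2 + V}{V + p}$)
$m = -3$ ($m = -6 + 3 = -3$)
$\frac{m + 2}{-6 + t{\left(3,6 \right)}} \left(-5 + 0\right) \left(-1\right) + 0 = \frac{-3 + 2}{-6 + \frac{-2 - 3 - 12}{3 + 6}} \left(-5 + 0\right) \left(-1\right) + 0 = - \frac{1}{-6 + \frac{-2 - 3 - 12}{9}} \left(\left(-5\right) \left(-1\right)\right) + 0 = - \frac{1}{-6 + \frac{1}{9} \left(-17\right)} 5 + 0 = - \frac{1}{-6 - \frac{17}{9}} \cdot 5 + 0 = - \frac{1}{- \frac{71}{9}} \cdot 5 + 0 = \left(-1\right) \left(- \frac{9}{71}\right) 5 + 0 = \frac{9}{71} \cdot 5 + 0 = \frac{45}{71} + 0 = \frac{45}{71}$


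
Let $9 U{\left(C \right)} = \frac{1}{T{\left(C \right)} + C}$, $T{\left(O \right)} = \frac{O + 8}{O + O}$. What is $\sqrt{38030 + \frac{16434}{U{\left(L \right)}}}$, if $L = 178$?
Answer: $\frac{\sqrt{209451634439}}{89} \approx 5142.2$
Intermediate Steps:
$T{\left(O \right)} = \frac{8 + O}{2 O}$
$U{\left(C \right)} = \frac{1}{9 \left(C + \frac{8 + C}{2 C}\right)}$ ($U{\left(C \right)} = \frac{1}{9 \left(\frac{8 + C}{2 C} + C\right)} = \frac{1}{9 \left(C + \frac{8 + C}{2 C}\right)}$)
$\sqrt{38030 + \frac{16434}{U{\left(L \right)}}} = \sqrt{38030 + \frac{16434}{\frac{2}{9} \cdot 178 \frac{1}{8 + 178 + 2 \cdot 178^{2}}}} = \sqrt{38030 + \frac{16434}{\frac{2}{9} \cdot 178 \frac{1}{8 + 178 + 2 \cdot 31684}}} = \sqrt{38030 + \frac{16434}{\frac{2}{9} \cdot 178 \frac{1}{8 + 178 + 63368}}} = \sqrt{38030 + \frac{16434}{\frac{2}{9} \cdot 178 \cdot \frac{1}{63554}}} = \sqrt{38030 + \frac{16434}{\frac{178}{285993}}} = \sqrt{38030 + 16434 \cdot \frac{285993}{178}} = \sqrt{38030 + \frac{2350004481}{89}} = \sqrt{\frac{2353389151}{89}} = \frac{\sqrt{209451634439}}{89}$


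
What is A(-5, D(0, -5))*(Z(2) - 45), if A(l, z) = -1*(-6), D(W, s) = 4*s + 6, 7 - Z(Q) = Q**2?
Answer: -252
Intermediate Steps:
Z(Q) = 7 - Q**2
D(W, s) = 6 + 4*s
A(l, z) = 6
A(-5, D(0, -5))*(Z(2) - 45) = 6*((7 - 1*2**2) - 45) = 6*((7 - 1*4) - 45) = 6*((7 - 4) - 45) = 6*(3 - 45) = 6*(-42) = -252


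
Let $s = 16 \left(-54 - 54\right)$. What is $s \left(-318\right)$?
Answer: $549504$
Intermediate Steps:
$s = -1728$ ($s = 16 \left(-108\right) = -1728$)
$s \left(-318\right) = \left(-1728\right) \left(-318\right) = 549504$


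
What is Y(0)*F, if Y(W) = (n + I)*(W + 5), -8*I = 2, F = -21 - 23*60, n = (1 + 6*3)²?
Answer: -10108215/4 ≈ -2.5271e+6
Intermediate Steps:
n = 361 (n = (1 + 18)² = 19² = 361)
F = -1401 (F = -21 - 1380 = -1401)
I = -¼ (I = -⅛*2 = -¼ ≈ -0.25000)
Y(W) = 7215/4 + 1443*W/4 (Y(W) = (361 - ¼)*(W + 5) = 1443*(5 + W)/4 = 7215/4 + 1443*W/4)
Y(0)*F = (7215/4 + (1443/4)*0)*(-1401) = (7215/4 + 0)*(-1401) = (7215/4)*(-1401) = -10108215/4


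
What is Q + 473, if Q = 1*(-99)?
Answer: 374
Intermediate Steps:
Q = -99
Q + 473 = -99 + 473 = 374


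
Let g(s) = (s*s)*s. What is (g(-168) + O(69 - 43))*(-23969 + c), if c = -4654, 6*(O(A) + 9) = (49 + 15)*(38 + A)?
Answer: 135700450375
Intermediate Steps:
g(s) = s³ (g(s) = s²*s = s³)
O(A) = 1189/3 + 32*A/3 (O(A) = -9 + ((49 + 15)*(38 + A))/6 = -9 + (64*(38 + A))/6 = -9 + (2432 + 64*A)/6 = -9 + (1216/3 + 32*A/3) = 1189/3 + 32*A/3)
(g(-168) + O(69 - 43))*(-23969 + c) = ((-168)³ + (1189/3 + 32*(69 - 43)/3))*(-23969 - 4654) = (-4741632 + (1189/3 + (32/3)*26))*(-28623) = (-4741632 + (1189/3 + 832/3))*(-28623) = (-4741632 + 2021/3)*(-28623) = -14222875/3*(-28623) = 135700450375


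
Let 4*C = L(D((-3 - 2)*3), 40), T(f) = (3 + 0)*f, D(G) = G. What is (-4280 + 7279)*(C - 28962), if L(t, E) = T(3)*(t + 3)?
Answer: -86938011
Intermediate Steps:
T(f) = 3*f
L(t, E) = 27 + 9*t (L(t, E) = (3*3)*(t + 3) = 9*(3 + t) = 27 + 9*t)
C = -27 (C = (27 + 9*((-3 - 2)*3))/4 = (27 + 9*(-5*3))/4 = (27 + 9*(-15))/4 = (27 - 135)/4 = (¼)*(-108) = -27)
(-4280 + 7279)*(C - 28962) = (-4280 + 7279)*(-27 - 28962) = 2999*(-28989) = -86938011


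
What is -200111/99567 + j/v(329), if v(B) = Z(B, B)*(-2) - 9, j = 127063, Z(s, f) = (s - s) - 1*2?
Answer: -12652282276/497835 ≈ -25415.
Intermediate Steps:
Z(s, f) = -2 (Z(s, f) = 0 - 2 = -2)
v(B) = -5 (v(B) = -2*(-2) - 9 = 4 - 9 = -5)
-200111/99567 + j/v(329) = -200111/99567 + 127063/(-5) = -200111*1/99567 + 127063*(-1/5) = -200111/99567 - 127063/5 = -12652282276/497835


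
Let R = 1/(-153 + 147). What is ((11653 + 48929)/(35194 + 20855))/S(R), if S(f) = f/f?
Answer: 20194/18683 ≈ 1.0809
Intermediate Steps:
R = -1/6 (R = 1/(-6) = -1/6 ≈ -0.16667)
S(f) = 1
((11653 + 48929)/(35194 + 20855))/S(R) = ((11653 + 48929)/(35194 + 20855))/1 = (60582/56049)*1 = (60582*(1/56049))*1 = (20194/18683)*1 = 20194/18683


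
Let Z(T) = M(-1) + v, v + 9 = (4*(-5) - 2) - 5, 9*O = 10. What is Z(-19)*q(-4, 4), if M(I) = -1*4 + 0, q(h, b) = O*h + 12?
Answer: -2720/9 ≈ -302.22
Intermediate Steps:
O = 10/9 (O = (1/9)*10 = 10/9 ≈ 1.1111)
q(h, b) = 12 + 10*h/9 (q(h, b) = 10*h/9 + 12 = 12 + 10*h/9)
M(I) = -4 (M(I) = -4 + 0 = -4)
v = -36 (v = -9 + ((4*(-5) - 2) - 5) = -9 + ((-20 - 2) - 5) = -9 + (-22 - 5) = -9 - 27 = -36)
Z(T) = -40 (Z(T) = -4 - 36 = -40)
Z(-19)*q(-4, 4) = -40*(12 + (10/9)*(-4)) = -40*(12 - 40/9) = -40*68/9 = -2720/9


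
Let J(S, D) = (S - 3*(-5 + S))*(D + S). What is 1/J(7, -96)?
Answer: -1/89 ≈ -0.011236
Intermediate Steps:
J(S, D) = (15 - 2*S)*(D + S) (J(S, D) = (S + (15 - 3*S))*(D + S) = (15 - 2*S)*(D + S))
1/J(7, -96) = 1/(-2*7² + 15*(-96) + 15*7 - 2*(-96)*7) = 1/(-2*49 - 1440 + 105 + 1344) = 1/(-98 - 1440 + 105 + 1344) = 1/(-89) = -1/89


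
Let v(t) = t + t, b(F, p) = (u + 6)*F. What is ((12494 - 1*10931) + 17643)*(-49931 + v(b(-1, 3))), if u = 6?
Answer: -959435730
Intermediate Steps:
b(F, p) = 12*F (b(F, p) = (6 + 6)*F = 12*F)
v(t) = 2*t
((12494 - 1*10931) + 17643)*(-49931 + v(b(-1, 3))) = ((12494 - 1*10931) + 17643)*(-49931 + 2*(12*(-1))) = ((12494 - 10931) + 17643)*(-49931 + 2*(-12)) = (1563 + 17643)*(-49931 - 24) = 19206*(-49955) = -959435730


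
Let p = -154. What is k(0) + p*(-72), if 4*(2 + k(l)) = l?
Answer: 11086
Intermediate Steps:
k(l) = -2 + l/4
k(0) + p*(-72) = (-2 + (¼)*0) - 154*(-72) = (-2 + 0) + 11088 = -2 + 11088 = 11086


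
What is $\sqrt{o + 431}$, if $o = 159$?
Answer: $\sqrt{590} \approx 24.29$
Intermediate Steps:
$\sqrt{o + 431} = \sqrt{159 + 431} = \sqrt{590}$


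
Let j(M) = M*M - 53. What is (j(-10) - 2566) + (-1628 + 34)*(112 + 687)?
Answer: -1276125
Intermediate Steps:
j(M) = -53 + M² (j(M) = M² - 53 = -53 + M²)
(j(-10) - 2566) + (-1628 + 34)*(112 + 687) = ((-53 + (-10)²) - 2566) + (-1628 + 34)*(112 + 687) = ((-53 + 100) - 2566) - 1594*799 = (47 - 2566) - 1273606 = -2519 - 1273606 = -1276125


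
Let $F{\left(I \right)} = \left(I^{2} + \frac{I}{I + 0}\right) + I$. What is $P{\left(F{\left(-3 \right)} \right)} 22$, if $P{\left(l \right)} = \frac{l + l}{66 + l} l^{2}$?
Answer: $\frac{15092}{73} \approx 206.74$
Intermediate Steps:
$F{\left(I \right)} = 1 + I + I^{2}$ ($F{\left(I \right)} = \left(I^{2} + \frac{I}{I}\right) + I = \left(I^{2} + 1\right) + I = \left(1 + I^{2}\right) + I = 1 + I + I^{2}$)
$P{\left(l \right)} = \frac{2 l^{3}}{66 + l}$ ($P{\left(l \right)} = \frac{2 l}{66 + l} l^{2} = \frac{2 l^{3}}{66 + l}$)
$P{\left(F{\left(-3 \right)} \right)} 22 = \frac{2 \left(1 - 3 + \left(-3\right)^{2}\right)^{3}}{66 + \left(1 - 3 + \left(-3\right)^{2}\right)} 22 = \frac{2 \left(1 - 3 + 9\right)^{3}}{66 + \left(1 - 3 + 9\right)} 22 = \frac{2 \cdot 7^{3}}{66 + 7} \cdot 22 = 2 \cdot 343 \cdot \frac{1}{73} \cdot 22 = \frac{686}{73} \cdot 22 = \frac{15092}{73}$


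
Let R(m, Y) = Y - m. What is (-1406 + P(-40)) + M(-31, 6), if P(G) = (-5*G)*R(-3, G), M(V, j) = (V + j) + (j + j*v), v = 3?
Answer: -8807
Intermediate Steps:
M(V, j) = V + 5*j (M(V, j) = (V + j) + (j + j*3) = (V + j) + (j + 3*j) = (V + j) + 4*j = V + 5*j)
P(G) = -5*G*(3 + G) (P(G) = (-5*G)*(G - 1*(-3)) = (-5*G)*(G + 3) = (-5*G)*(3 + G) = -5*G*(3 + G))
(-1406 + P(-40)) + M(-31, 6) = (-1406 - 5*(-40)*(3 - 40)) + (-31 + 5*6) = (-1406 - 5*(-40)*(-37)) + (-31 + 30) = (-1406 - 7400) - 1 = -8806 - 1 = -8807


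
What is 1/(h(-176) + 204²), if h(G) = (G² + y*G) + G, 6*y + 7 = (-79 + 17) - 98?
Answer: 3/231944 ≈ 1.2934e-5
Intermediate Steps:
y = -167/6 (y = -7/6 + ((-79 + 17) - 98)/6 = -7/6 + (-62 - 98)/6 = -7/6 + (⅙)*(-160) = -7/6 - 80/3 = -167/6 ≈ -27.833)
h(G) = G² - 161*G/6 (h(G) = (G² - 167*G/6) + G = G² - 161*G/6)
1/(h(-176) + 204²) = 1/((⅙)*(-176)*(-161 + 6*(-176)) + 204²) = 1/((⅙)*(-176)*(-161 - 1056) + 41616) = 1/((⅙)*(-176)*(-1217) + 41616) = 1/(107096/3 + 41616) = 1/(231944/3) = 3/231944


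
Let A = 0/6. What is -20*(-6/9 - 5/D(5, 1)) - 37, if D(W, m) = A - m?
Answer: -371/3 ≈ -123.67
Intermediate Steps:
A = 0 (A = 0*(⅙) = 0)
D(W, m) = -m (D(W, m) = 0 - m = -m)
-20*(-6/9 - 5/D(5, 1)) - 37 = -20*(-6/9 - 5/((-1*1))) - 37 = -20*(-6*⅑ - 5/(-1)) - 37 = -20*(-⅔ - 5*(-1)) - 37 = -20*(-⅔ + 5) - 37 = -20*13/3 - 37 = -260/3 - 37 = -371/3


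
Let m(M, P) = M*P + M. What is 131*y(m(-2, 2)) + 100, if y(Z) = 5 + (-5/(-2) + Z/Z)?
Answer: 2427/2 ≈ 1213.5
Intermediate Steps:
m(M, P) = M + M*P
y(Z) = 17/2 (y(Z) = 5 + (-5*(-½) + 1) = 5 + (5/2 + 1) = 5 + 7/2 = 17/2)
131*y(m(-2, 2)) + 100 = 131*(17/2) + 100 = 2227/2 + 100 = 2427/2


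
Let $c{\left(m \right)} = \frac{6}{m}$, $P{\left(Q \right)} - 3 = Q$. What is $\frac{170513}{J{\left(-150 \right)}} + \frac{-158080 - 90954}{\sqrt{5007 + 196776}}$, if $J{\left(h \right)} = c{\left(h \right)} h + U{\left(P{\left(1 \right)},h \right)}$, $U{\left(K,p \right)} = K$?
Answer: $\frac{170513}{10} - \frac{249034 \sqrt{201783}}{201783} \approx 16497.0$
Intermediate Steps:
$P{\left(Q \right)} = 3 + Q$
$J{\left(h \right)} = 10$ ($J{\left(h \right)} = \frac{6}{h} h + \left(3 + 1\right) = 6 + 4 = 10$)
$\frac{170513}{J{\left(-150 \right)}} + \frac{-158080 - 90954}{\sqrt{5007 + 196776}} = \frac{170513}{10} + \frac{-158080 - 90954}{\sqrt{5007 + 196776}} = 170513 \cdot \frac{1}{10} + \frac{-158080 - 90954}{\sqrt{201783}} = \frac{170513}{10} - 249034 \frac{\sqrt{201783}}{201783} = \frac{170513}{10} - \frac{249034 \sqrt{201783}}{201783}$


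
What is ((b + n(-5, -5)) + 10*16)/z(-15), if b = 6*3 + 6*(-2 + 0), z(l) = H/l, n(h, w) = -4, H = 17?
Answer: -2430/17 ≈ -142.94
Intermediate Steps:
z(l) = 17/l
b = 6 (b = 18 + 6*(-2) = 18 - 12 = 6)
((b + n(-5, -5)) + 10*16)/z(-15) = ((6 - 4) + 10*16)/((17/(-15))) = (2 + 160)/((17*(-1/15))) = 162/(-17/15) = 162*(-15/17) = -2430/17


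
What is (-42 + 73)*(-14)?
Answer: -434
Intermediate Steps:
(-42 + 73)*(-14) = 31*(-14) = -434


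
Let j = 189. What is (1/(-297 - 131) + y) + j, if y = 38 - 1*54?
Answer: 74043/428 ≈ 173.00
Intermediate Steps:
y = -16 (y = 38 - 54 = -16)
(1/(-297 - 131) + y) + j = (1/(-297 - 131) - 16) + 189 = (1/(-428) - 16) + 189 = (-1/428 - 16) + 189 = -6849/428 + 189 = 74043/428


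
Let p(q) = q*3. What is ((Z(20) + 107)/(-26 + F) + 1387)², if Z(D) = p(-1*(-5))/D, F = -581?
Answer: 11338069512025/5895184 ≈ 1.9233e+6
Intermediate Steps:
p(q) = 3*q
Z(D) = 15/D (Z(D) = (3*(-1*(-5)))/D = (3*5)/D = 15/D)
((Z(20) + 107)/(-26 + F) + 1387)² = ((15/20 + 107)/(-26 - 581) + 1387)² = ((15*(1/20) + 107)/(-607) + 1387)² = ((¾ + 107)*(-1/607) + 1387)² = ((431/4)*(-1/607) + 1387)² = (-431/2428 + 1387)² = (3367205/2428)² = 11338069512025/5895184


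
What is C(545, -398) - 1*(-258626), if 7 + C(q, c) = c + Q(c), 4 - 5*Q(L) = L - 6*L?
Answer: 1289119/5 ≈ 2.5782e+5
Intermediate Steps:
Q(L) = 4/5 + L (Q(L) = 4/5 - (L - 6*L)/5 = 4/5 - (-1)*L = 4/5 + L)
C(q, c) = -31/5 + 2*c (C(q, c) = -7 + (c + (4/5 + c)) = -7 + (4/5 + 2*c) = -31/5 + 2*c)
C(545, -398) - 1*(-258626) = (-31/5 + 2*(-398)) - 1*(-258626) = (-31/5 - 796) + 258626 = -4011/5 + 258626 = 1289119/5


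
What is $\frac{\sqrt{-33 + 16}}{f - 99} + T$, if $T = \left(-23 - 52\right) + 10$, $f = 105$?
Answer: $-65 + \frac{i \sqrt{17}}{6} \approx -65.0 + 0.68718 i$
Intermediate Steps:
$T = -65$ ($T = -75 + 10 = -65$)
$\frac{\sqrt{-33 + 16}}{f - 99} + T = \frac{\sqrt{-33 + 16}}{105 - 99} - 65 = \frac{\sqrt{-17}}{6} - 65 = \frac{i \sqrt{17}}{6} - 65 = -65 + \frac{i \sqrt{17}}{6}$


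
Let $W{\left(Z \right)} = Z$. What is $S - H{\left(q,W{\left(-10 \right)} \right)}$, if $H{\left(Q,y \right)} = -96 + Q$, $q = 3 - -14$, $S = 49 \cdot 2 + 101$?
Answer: $278$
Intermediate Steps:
$S = 199$ ($S = 98 + 101 = 199$)
$q = 17$ ($q = 3 + 14 = 17$)
$S - H{\left(q,W{\left(-10 \right)} \right)} = 199 - \left(-96 + 17\right) = 199 - -79 = 199 + 79 = 278$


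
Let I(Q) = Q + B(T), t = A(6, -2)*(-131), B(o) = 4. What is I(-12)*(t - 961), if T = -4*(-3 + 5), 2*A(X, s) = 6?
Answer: 10832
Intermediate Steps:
A(X, s) = 3 (A(X, s) = (½)*6 = 3)
T = -8 (T = -4*2 = -8)
t = -393 (t = 3*(-131) = -393)
I(Q) = 4 + Q (I(Q) = Q + 4 = 4 + Q)
I(-12)*(t - 961) = (4 - 12)*(-393 - 961) = -8*(-1354) = 10832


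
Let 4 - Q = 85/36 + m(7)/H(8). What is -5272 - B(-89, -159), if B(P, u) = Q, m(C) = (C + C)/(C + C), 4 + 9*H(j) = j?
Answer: -94885/18 ≈ -5271.4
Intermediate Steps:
H(j) = -4/9 + j/9
m(C) = 1 (m(C) = (2*C)/((2*C)) = (2*C)*(1/(2*C)) = 1)
Q = -11/18 (Q = 4 - (85/36 + 1/(-4/9 + (1/9)*8)) = 4 - (85*(1/36) + 1/(-4/9 + 8/9)) = 4 - (85/36 + 1/(4/9)) = 4 - (85/36 + 1*(9/4)) = 4 - (85/36 + 9/4) = 4 - 1*83/18 = 4 - 83/18 = -11/18 ≈ -0.61111)
B(P, u) = -11/18
-5272 - B(-89, -159) = -5272 - 1*(-11/18) = -5272 + 11/18 = -94885/18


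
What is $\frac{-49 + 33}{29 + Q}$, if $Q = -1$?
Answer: $- \frac{4}{7} \approx -0.57143$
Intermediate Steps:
$\frac{-49 + 33}{29 + Q} = \frac{-49 + 33}{29 - 1} = - \frac{16}{28} = \left(-16\right) \frac{1}{28} = - \frac{4}{7}$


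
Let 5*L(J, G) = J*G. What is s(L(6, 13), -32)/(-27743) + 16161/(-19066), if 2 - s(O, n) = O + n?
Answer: -2243527187/2644740190 ≈ -0.84830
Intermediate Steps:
L(J, G) = G*J/5 (L(J, G) = (J*G)/5 = (G*J)/5 = G*J/5)
s(O, n) = 2 - O - n (s(O, n) = 2 - (O + n) = 2 + (-O - n) = 2 - O - n)
s(L(6, 13), -32)/(-27743) + 16161/(-19066) = (2 - 13*6/5 - 1*(-32))/(-27743) + 16161/(-19066) = (2 - 1*78/5 + 32)*(-1/27743) + 16161*(-1/19066) = (2 - 78/5 + 32)*(-1/27743) - 16161/19066 = (92/5)*(-1/27743) - 16161/19066 = -92/138715 - 16161/19066 = -2243527187/2644740190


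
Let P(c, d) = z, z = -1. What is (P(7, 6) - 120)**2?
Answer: 14641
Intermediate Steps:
P(c, d) = -1
(P(7, 6) - 120)**2 = (-1 - 120)**2 = (-121)**2 = 14641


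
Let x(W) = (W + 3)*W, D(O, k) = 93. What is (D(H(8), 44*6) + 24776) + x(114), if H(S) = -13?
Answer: 38207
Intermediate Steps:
x(W) = W*(3 + W) (x(W) = (3 + W)*W = W*(3 + W))
(D(H(8), 44*6) + 24776) + x(114) = (93 + 24776) + 114*(3 + 114) = 24869 + 114*117 = 24869 + 13338 = 38207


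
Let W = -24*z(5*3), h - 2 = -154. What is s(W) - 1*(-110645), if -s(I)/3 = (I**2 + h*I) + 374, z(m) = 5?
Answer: 11603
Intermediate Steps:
h = -152 (h = 2 - 154 = -152)
W = -120 (W = -24*5 = -120)
s(I) = -1122 - 3*I**2 + 456*I (s(I) = -3*((I**2 - 152*I) + 374) = -3*(374 + I**2 - 152*I) = -1122 - 3*I**2 + 456*I)
s(W) - 1*(-110645) = (-1122 - 3*(-120)**2 + 456*(-120)) - 1*(-110645) = (-1122 - 3*14400 - 54720) + 110645 = (-1122 - 43200 - 54720) + 110645 = -99042 + 110645 = 11603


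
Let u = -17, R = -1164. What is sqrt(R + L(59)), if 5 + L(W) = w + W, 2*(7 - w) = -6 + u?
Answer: I*sqrt(4366)/2 ≈ 33.038*I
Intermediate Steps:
w = 37/2 (w = 7 - (-6 - 17)/2 = 7 - 1/2*(-23) = 7 + 23/2 = 37/2 ≈ 18.500)
L(W) = 27/2 + W (L(W) = -5 + (37/2 + W) = 27/2 + W)
sqrt(R + L(59)) = sqrt(-1164 + (27/2 + 59)) = sqrt(-1164 + 145/2) = sqrt(-2183/2) = I*sqrt(4366)/2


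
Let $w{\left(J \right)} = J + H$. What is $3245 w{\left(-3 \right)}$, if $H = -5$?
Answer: $-25960$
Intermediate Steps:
$w{\left(J \right)} = -5 + J$ ($w{\left(J \right)} = J - 5 = -5 + J$)
$3245 w{\left(-3 \right)} = 3245 \left(-5 - 3\right) = 3245 \left(-8\right) = -25960$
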